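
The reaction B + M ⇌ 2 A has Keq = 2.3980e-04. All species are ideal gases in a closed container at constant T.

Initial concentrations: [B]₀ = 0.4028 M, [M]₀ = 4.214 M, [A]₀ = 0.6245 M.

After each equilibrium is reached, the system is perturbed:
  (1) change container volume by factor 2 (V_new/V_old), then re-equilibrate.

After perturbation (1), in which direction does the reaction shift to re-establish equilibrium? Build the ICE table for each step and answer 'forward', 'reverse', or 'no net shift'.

Direction: no net shift

Q₀ = 0.2298 vs Keq = 2.3980e-04 ⇒ Q>K, reverse
Step 1:
                    B           M           A
  I            0.4028       4.214      0.6245
  C            0.2985      0.2985      -0.597
  E            0.7013       4.512     0.02755
  solve Keq expr → x = -0.2985; check Q = 2.3980e-04
Then change container volume by factor 2 (V_new/V_old).
Step 2:
                    B           M           A
  I            0.3506       2.256     0.01377
  C                 0           0           0
  E            0.3506       2.256     0.01377
  solve Keq expr → x = 0; check Q = 2.3980e-04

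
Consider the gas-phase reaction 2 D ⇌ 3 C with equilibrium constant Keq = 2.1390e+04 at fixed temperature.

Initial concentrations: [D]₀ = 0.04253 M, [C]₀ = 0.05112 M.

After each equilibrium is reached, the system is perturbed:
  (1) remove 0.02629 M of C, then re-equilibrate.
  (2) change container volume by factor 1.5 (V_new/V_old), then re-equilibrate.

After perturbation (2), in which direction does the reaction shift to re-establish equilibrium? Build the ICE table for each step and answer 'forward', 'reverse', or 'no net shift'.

Q₀ = 0.07386 vs Keq = 2.1390e+04 ⇒ Q<K, forward
Step 1:
                   D          C
  init       0.04253    0.05112
  Δ         -0.04227     0.0634
  eq      2.6497e-04     0.1145
  solve Keq expr → x = 0.02113; check Q = 2.1390e+04
Then remove 0.02629 M of C.
Step 2:
                   D          C
  init    2.6497e-04    0.08823
  Δ       -8.5399e-05 1.2810e-04
  eq      1.7958e-04    0.08836
  solve Keq expr → x = 4.2699e-05; check Q = 2.1390e+04
Then change container volume by factor 1.5 (V_new/V_old).
Step 3:
                   D          C
  init    1.1972e-04     0.0589
  Δ       -2.1887e-05 3.2830e-05
  eq      9.7830e-05    0.05894
  solve Keq expr → x = 1.0943e-05; check Q = 2.1390e+04

Direction: forward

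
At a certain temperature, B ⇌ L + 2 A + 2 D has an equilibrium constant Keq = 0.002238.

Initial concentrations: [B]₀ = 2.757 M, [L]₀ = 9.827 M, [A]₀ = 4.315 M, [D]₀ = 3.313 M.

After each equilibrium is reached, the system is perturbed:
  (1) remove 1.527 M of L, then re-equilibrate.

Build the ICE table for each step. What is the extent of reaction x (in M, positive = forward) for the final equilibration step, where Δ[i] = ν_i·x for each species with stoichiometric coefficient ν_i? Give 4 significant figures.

x = 0.001751 M

Q₀ = 728.4 vs Keq = 0.002238 ⇒ Q>K, reverse
Step 1:
                  B         L         A         D
  I           2.757     9.827     4.315     3.313
  C            1.64     -1.64     -3.28     -3.28
  E           4.397     8.187     1.035   0.03348
  solve Keq expr → x = -1.64; check Q = 0.002238
Then remove 1.527 M of L.
Step 2:
                  B         L         A         D
  I           4.397      6.66     1.035   0.03348
  C       -0.001751  0.001751  0.003503  0.003503
  E           4.395     6.662     1.039   0.03698
  solve Keq expr → x = 0.001751; check Q = 0.002238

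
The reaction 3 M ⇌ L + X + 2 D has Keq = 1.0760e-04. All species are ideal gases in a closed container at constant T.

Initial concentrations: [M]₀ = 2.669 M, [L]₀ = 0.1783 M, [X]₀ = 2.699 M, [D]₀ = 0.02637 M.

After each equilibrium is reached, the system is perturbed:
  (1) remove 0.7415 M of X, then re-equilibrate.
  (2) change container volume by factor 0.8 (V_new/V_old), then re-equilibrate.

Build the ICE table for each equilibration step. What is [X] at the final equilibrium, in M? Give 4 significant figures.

[X]_eq = 2.47 M

Q₀ = 1.7601e-05 vs Keq = 1.0760e-04 ⇒ Q<K, forward
Step 1:
                   M          L          X          D
  init         2.669     0.1783      2.699    0.02637
  Δ         -0.05095    0.01698    0.01698    0.03397
  eq           2.618     0.1953      2.716    0.06034
  solve Keq expr → x = 0.01698; check Q = 1.0760e-04
Then remove 0.7415 M of X.
Step 2:
                   M          L          X          D
  init         2.618     0.1953      1.974    0.06034
  Δ         -0.01351   0.004503   0.004503   0.009006
  eq           2.605     0.1998      1.979    0.06934
  solve Keq expr → x = 0.004503; check Q = 1.0760e-04
Then change container volume by factor 0.8 (V_new/V_old).
Step 3:
                   M          L          X          D
  init         3.256     0.2497      2.474    0.08668
  Δ          0.01203  -0.004012  -0.004012  -0.008023
  eq           3.268     0.2457       2.47    0.07865
  solve Keq expr → x = -0.004012; check Q = 1.0760e-04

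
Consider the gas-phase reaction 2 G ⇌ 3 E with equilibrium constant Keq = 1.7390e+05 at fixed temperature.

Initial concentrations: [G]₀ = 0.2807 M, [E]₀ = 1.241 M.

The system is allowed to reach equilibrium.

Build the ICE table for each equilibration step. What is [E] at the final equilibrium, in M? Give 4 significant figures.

Q₀ = 24.26 vs Keq = 1.7390e+05 ⇒ Q<K, forward
Step 1:
                  G         E
  I          0.2807     1.241
  C         -0.2756    0.4134
  E        0.005103     1.654
  solve Keq expr → x = 0.1378; check Q = 1.7390e+05

[E]_eq = 1.654 M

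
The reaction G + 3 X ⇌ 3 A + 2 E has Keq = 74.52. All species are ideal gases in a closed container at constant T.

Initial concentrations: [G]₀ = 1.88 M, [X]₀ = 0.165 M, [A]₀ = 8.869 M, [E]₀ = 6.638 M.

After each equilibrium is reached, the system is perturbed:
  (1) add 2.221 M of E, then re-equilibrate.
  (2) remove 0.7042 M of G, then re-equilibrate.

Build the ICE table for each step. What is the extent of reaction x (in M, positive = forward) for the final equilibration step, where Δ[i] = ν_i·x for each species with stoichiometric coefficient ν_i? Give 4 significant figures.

Q₀ = 3.6399e+06 vs Keq = 74.52 ⇒ Q>K, reverse
Step 1:
                   G          X          A          E
  init          1.88      0.165      8.869      6.638
  Δ           0.9209      2.763     -2.763     -1.842
  eq           2.801      2.928      6.106      4.796
  solve Keq expr → x = -0.9209; check Q = 74.52
Then add 2.221 M of E.
Step 2:
                   G          X          A          E
  init         2.801      2.928      6.106      7.017
  Δ           0.1429     0.4286    -0.4286    -0.2857
  eq           2.944      3.356      5.678      6.731
  solve Keq expr → x = -0.1429; check Q = 74.52
Then remove 0.7042 M of G.
Step 3:
                   G          X          A          E
  init          2.24      3.356      5.678      6.731
  Δ          0.05189     0.1557    -0.1557    -0.1038
  eq           2.291      3.512      5.522      6.628
  solve Keq expr → x = -0.05189; check Q = 74.52

x = -0.05189 M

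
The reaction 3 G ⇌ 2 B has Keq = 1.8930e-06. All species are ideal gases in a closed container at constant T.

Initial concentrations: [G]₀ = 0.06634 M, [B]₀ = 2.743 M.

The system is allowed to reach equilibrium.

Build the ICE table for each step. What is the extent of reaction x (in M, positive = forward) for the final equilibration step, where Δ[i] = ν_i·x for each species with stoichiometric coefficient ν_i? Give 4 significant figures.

Q₀ = 2.5771e+04 vs Keq = 1.8930e-06 ⇒ Q>K, reverse
Step 1:
                    G           B
  Initial     0.06634       2.743
  Change        4.097      -2.731
  Equil         4.163     0.01169
  solve Keq expr → x = -1.366; check Q = 1.8930e-06

x = -1.366 M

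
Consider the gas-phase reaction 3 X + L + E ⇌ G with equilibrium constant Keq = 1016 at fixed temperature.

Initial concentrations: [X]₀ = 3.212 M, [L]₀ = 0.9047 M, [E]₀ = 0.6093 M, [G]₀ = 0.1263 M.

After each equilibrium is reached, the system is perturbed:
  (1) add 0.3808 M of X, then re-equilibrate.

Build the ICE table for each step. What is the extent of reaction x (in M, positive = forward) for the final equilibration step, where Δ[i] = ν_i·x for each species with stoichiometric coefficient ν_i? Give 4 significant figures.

x = 4.7100e-04 M

Q₀ = 0.006914 vs Keq = 1016 ⇒ Q<K, forward
Step 1:
                  X         L         E         G
  I           3.212    0.9047    0.6093    0.1263
  C          -1.825   -0.6084   -0.6084    0.6084
  E           1.387    0.2963 9.1489e-04    0.7347
  solve Keq expr → x = 0.6084; check Q = 1016
Then add 0.3808 M of X.
Step 2:
                  X         L         E         G
  I           1.768    0.2963 9.1489e-04    0.7347
  C       -0.001413 -4.7100e-04 -4.7100e-04 4.7100e-04
  E           1.766    0.2958 4.4389e-04    0.7352
  solve Keq expr → x = 4.7100e-04; check Q = 1016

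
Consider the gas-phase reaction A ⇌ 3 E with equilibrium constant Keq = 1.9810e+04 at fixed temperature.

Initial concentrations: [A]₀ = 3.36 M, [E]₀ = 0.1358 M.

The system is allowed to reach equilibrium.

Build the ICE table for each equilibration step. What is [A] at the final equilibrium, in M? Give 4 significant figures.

Q₀ = 7.4535e-04 vs Keq = 1.9810e+04 ⇒ Q<K, forward
Step 1:
                  A         E
  Initial      3.36    0.1358
  Change     -3.309     9.926
  Equil     0.05142     10.06
  solve Keq expr → x = 3.309; check Q = 1.9810e+04

[A]_eq = 0.05142 M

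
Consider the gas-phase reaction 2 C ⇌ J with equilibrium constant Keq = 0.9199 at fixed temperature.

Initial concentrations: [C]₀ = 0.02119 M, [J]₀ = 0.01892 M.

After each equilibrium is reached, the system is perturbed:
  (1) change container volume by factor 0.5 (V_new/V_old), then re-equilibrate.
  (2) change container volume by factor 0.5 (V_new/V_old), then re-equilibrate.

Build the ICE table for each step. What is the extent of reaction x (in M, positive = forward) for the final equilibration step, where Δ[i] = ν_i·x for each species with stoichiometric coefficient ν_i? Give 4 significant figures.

x = 0.0108 M

Q₀ = 42.14 vs Keq = 0.9199 ⇒ Q>K, reverse
Step 1:
                  C         J
  init      0.02119   0.01892
  Δ         0.03253  -0.01627
  eq        0.05372  0.002655
  solve Keq expr → x = -0.01627; check Q = 0.9199
Then change container volume by factor 0.5 (V_new/V_old).
Step 2:
                  C         J
  init       0.1074  0.005309
  Δ       -0.007688  0.003844
  eq        0.09975  0.009154
  solve Keq expr → x = 0.003844; check Q = 0.9199
Then change container volume by factor 0.5 (V_new/V_old).
Step 3:
                  C         J
  init       0.1995   0.01831
  Δ        -0.02161    0.0108
  eq         0.1779   0.02911
  solve Keq expr → x = 0.0108; check Q = 0.9199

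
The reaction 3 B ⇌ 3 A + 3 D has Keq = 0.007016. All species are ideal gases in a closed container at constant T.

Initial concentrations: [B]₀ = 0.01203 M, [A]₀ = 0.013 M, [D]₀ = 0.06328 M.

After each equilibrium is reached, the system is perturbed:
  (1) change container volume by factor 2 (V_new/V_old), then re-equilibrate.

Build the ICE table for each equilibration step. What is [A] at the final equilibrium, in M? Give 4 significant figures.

[A]_eq = 0.01055 M

Q₀ = 3.1977e-04 vs Keq = 0.007016 ⇒ Q<K, forward
Step 1:
                  B         A         D
  I         0.01203     0.013   0.06328
  C        -0.00542   0.00542   0.00542
  E         0.00661   0.01842    0.0687
  solve Keq expr → x = 0.001807; check Q = 0.007016
Then change container volume by factor 2 (V_new/V_old).
Step 2:
                  B         A         D
  I        0.003305   0.00921   0.03435
  C       -0.001339  0.001339  0.001339
  E        0.001966   0.01055   0.03569
  solve Keq expr → x = 4.4620e-04; check Q = 0.007016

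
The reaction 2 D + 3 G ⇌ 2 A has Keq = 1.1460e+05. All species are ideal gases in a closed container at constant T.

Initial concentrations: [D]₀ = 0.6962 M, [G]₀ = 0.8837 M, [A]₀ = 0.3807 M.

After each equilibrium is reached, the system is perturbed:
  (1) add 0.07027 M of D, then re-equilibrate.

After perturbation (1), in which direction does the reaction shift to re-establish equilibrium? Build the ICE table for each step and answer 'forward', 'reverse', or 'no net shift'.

Q₀ = 0.4333 vs Keq = 1.1460e+05 ⇒ Q<K, forward
Step 1:
                    D           G           A
  Initial      0.6962      0.8837      0.3807
  Change      -0.5435     -0.8153      0.5435
  Equil        0.1527     0.06839      0.9242
  solve Keq expr → x = 0.2718; check Q = 1.1460e+05
Then add 0.07027 M of D.
Step 2:
                    D           G           A
  Initial      0.2229     0.06839      0.9242
  Change    -0.008955    -0.01343    0.008955
  Equil         0.214     0.05496      0.9332
  solve Keq expr → x = 0.004477; check Q = 1.1460e+05

Direction: forward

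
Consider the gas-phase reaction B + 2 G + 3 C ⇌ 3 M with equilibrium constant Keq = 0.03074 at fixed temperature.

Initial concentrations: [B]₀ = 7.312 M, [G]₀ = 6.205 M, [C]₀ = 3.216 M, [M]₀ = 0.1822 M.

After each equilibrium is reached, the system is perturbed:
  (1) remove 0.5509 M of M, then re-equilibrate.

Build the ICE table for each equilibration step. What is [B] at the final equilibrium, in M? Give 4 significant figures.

[B]_eq = 6.596 M

Q₀ = 6.4592e-07 vs Keq = 0.03074 ⇒ Q<K, forward
Step 1:
                    B           G           C           M
  I             7.312       6.205       3.216      0.1822
  C           -0.6525      -1.305      -1.958       1.958
  E             6.659         4.9       1.258        2.14
  solve Keq expr → x = 0.6525; check Q = 0.03074
Then remove 0.5509 M of M.
Step 2:
                    B           G           C           M
  I             6.659         4.9       1.258       1.589
  C          -0.06342     -0.1268     -0.1903      0.1903
  E             6.596       4.773       1.068       1.779
  solve Keq expr → x = 0.06342; check Q = 0.03074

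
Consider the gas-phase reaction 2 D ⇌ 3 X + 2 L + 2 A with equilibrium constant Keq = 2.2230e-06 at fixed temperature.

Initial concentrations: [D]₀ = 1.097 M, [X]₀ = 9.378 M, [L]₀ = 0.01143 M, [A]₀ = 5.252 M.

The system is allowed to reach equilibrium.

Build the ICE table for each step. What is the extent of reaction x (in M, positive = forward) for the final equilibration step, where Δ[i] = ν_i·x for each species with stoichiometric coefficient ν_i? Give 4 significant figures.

x = -0.005709 M

Q₀ = 2.47 vs Keq = 2.2230e-06 ⇒ Q>K, reverse
Step 1:
                  D         X         L         A
  Initial     1.097     9.378   0.01143     5.252
  Change    0.01142  -0.01713  -0.01142  -0.01142
  Equil       1.108     9.361 1.1011e-05     5.241
  solve Keq expr → x = -0.005709; check Q = 2.2230e-06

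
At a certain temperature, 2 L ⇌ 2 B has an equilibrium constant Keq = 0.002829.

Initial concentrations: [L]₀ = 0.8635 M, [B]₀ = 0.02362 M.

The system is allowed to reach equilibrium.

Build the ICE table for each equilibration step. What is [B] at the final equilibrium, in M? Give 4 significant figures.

Q₀ = 7.4823e-04 vs Keq = 0.002829 ⇒ Q<K, forward
Step 1:
                   L          B
  I           0.8635    0.02362
  C         -0.02118    0.02118
  E           0.8423     0.0448
  solve Keq expr → x = 0.01059; check Q = 0.002829

[B]_eq = 0.0448 M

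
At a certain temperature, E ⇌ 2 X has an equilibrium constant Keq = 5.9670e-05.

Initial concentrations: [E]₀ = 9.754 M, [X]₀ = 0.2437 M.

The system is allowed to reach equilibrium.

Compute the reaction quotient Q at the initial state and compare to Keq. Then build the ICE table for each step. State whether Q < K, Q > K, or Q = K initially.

Q₀ = 0.006089 vs Keq = 5.9670e-05 ⇒ Q>K, reverse
Step 1:
                  E         X
  init        9.754    0.2437
  Δ          0.1097   -0.2194
  eq          9.864   0.02426
  solve Keq expr → x = -0.1097; check Q = 5.9670e-05

Q₀ = 0.006089; Q > K (proceeds reverse)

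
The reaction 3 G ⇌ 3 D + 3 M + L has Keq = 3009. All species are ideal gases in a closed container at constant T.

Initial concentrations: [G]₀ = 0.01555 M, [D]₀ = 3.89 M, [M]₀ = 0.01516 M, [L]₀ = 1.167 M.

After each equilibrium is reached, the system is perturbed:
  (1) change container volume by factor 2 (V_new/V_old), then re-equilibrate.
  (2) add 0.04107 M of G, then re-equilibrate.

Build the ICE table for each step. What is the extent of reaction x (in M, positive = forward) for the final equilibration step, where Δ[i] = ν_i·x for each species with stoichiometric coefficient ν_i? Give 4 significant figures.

x = 0.01225 M

Q₀ = 63.65 vs Keq = 3009 ⇒ Q<K, forward
Step 1:
                  G         D         M         L
  init      0.01555      3.89   0.01516     1.167
  Δ       -0.008747  0.008747  0.008747  0.002916
  eq       0.006803     3.899   0.02391      1.17
  solve Keq expr → x = 0.002916; check Q = 3009
Then change container volume by factor 2 (V_new/V_old).
Step 2:
                  G         D         M         L
  init     0.003401     1.949   0.01195     0.585
  Δ       -0.001842  0.001842  0.001842 6.1387e-04
  eq        0.00156     1.951    0.0138    0.5856
  solve Keq expr → x = 6.1387e-04; check Q = 3009
Then add 0.04107 M of G.
Step 3:
                  G         D         M         L
  init      0.04263     1.951    0.0138    0.5856
  Δ        -0.03676   0.03676   0.03676   0.01225
  eq       0.005865     1.988   0.05056    0.5978
  solve Keq expr → x = 0.01225; check Q = 3009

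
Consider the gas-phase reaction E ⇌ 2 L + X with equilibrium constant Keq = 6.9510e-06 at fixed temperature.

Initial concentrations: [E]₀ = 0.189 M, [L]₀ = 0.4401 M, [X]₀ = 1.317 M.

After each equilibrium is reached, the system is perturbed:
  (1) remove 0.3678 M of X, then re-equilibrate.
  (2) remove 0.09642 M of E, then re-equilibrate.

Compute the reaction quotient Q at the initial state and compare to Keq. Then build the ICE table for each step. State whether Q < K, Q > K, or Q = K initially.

Q₀ = 1.35 vs Keq = 6.9510e-06 ⇒ Q>K, reverse
Step 1:
                    E           L           X
  init          0.189      0.4401       1.317
  Δ            0.2192     -0.4385     -0.2192
  eq           0.4082    0.001608       1.098
  solve Keq expr → x = -0.2192; check Q = 6.9510e-06
Then remove 0.3678 M of X.
Step 2:
                    E           L           X
  init         0.4082    0.001608        0.73
  Δ       -1.8160e-04  3.6320e-04  1.8160e-04
  eq           0.4081    0.001971      0.7301
  solve Keq expr → x = 1.8160e-04; check Q = 6.9510e-06
Then remove 0.09642 M of E.
Step 3:
                    E           L           X
  init         0.3116    0.001971      0.7301
  Δ        1.2402e-04 -2.4804e-04 -1.2402e-04
  eq           0.3118    0.001723        0.73
  solve Keq expr → x = -1.2402e-04; check Q = 6.9510e-06

Q₀ = 1.35; Q > K (proceeds reverse)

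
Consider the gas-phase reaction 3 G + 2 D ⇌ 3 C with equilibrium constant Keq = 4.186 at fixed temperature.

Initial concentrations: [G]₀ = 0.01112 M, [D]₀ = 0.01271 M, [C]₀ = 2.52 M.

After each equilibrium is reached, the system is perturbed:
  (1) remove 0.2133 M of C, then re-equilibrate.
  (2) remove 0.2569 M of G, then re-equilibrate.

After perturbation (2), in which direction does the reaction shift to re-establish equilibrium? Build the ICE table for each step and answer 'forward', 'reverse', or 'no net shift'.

Q₀ = 7.2044e+10 vs Keq = 4.186 ⇒ Q>K, reverse
Step 1:
                   G          D          C
  init       0.01112    0.01271       2.52
  Δ            1.083     0.7223     -1.083
  eq           1.095      0.735      1.437
  solve Keq expr → x = -0.3611; check Q = 4.186
Then remove 0.2133 M of C.
Step 2:
                   G          D          C
  init         1.095      0.735      1.223
  Δ         -0.06802   -0.04535    0.06802
  eq           1.026     0.6896      1.291
  solve Keq expr → x = 0.02267; check Q = 4.186
Then remove 0.2569 M of G.
Step 3:
                   G          D          C
  init        0.7696     0.6896      1.291
  Δ           0.1092    0.07282    -0.1092
  eq          0.8788     0.7625      1.182
  solve Keq expr → x = -0.03641; check Q = 4.186

Direction: reverse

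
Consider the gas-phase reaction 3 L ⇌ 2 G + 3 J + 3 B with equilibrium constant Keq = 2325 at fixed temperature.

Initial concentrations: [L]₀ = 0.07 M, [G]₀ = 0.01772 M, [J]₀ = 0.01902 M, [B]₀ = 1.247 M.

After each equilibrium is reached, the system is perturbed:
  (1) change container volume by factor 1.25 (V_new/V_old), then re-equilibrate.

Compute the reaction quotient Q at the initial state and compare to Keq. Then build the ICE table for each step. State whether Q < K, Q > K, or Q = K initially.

Q₀ = 1.2214e-05 vs Keq = 2325 ⇒ Q<K, forward
Step 1:
                    L           G           J           B
  init           0.07     0.01772     0.01902       1.247
  Δ          -0.06862     0.04574     0.06862     0.06862
  eq         0.001385     0.06346     0.08764       1.316
  solve Keq expr → x = 0.02287; check Q = 2325
Then change container volume by factor 1.25 (V_new/V_old).
Step 2:
                    L           G           J           B
  init       0.001108     0.05077     0.07011       1.052
  Δ       -3.3785e-04  2.2523e-04  3.3785e-04  3.3785e-04
  eq       7.6990e-04       0.051     0.07045       1.053
  solve Keq expr → x = 1.1262e-04; check Q = 2325

Q₀ = 1.2214e-05; Q < K (proceeds forward)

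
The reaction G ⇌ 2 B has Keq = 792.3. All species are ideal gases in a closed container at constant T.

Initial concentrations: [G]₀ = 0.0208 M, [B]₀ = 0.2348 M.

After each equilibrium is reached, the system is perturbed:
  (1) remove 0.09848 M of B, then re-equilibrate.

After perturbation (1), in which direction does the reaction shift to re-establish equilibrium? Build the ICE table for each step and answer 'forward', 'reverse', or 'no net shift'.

Q₀ = 2.651 vs Keq = 792.3 ⇒ Q<K, forward
Step 1:
                  G         B
  I          0.0208    0.2348
  C         -0.0207   0.04141
  E       9.6290e-05    0.2762
  solve Keq expr → x = 0.0207; check Q = 792.3
Then remove 0.09848 M of B.
Step 2:
                  G         B
  I       9.6290e-05    0.1777
  C       -5.6372e-05 1.1274e-04
  E       3.9918e-05    0.1778
  solve Keq expr → x = 5.6372e-05; check Q = 792.3

Direction: forward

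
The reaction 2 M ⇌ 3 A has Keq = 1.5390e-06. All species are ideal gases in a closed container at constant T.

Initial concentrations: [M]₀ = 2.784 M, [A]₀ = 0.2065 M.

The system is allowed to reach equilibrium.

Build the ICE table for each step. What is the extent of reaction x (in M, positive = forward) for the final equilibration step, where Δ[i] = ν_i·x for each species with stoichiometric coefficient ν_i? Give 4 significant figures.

Q₀ = 0.001136 vs Keq = 1.5390e-06 ⇒ Q>K, reverse
Step 1:
                  M         A
  I           2.784    0.2065
  C           0.122    -0.183
  E           2.906   0.02351
  solve Keq expr → x = -0.061; check Q = 1.5390e-06

x = -0.061 M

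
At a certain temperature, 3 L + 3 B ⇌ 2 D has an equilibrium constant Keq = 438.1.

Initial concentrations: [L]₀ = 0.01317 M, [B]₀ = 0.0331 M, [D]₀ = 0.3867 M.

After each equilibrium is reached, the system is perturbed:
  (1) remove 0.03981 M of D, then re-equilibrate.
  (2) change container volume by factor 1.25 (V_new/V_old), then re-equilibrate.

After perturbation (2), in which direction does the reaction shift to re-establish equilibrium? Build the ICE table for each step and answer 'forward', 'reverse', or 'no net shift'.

Direction: reverse

Q₀ = 1.8051e+09 vs Keq = 438.1 ⇒ Q>K, reverse
Step 1:
                  L         B         D
  I         0.01317    0.0331    0.3867
  C          0.2056    0.2056    -0.137
  E          0.2187    0.2387    0.2497
  solve Keq expr → x = -0.06852; check Q = 438.1
Then remove 0.03981 M of D.
Step 2:
                  L         B         D
  I          0.2187    0.2387    0.2098
  C        -0.01048  -0.01048  0.006985
  E          0.2083    0.2282    0.2168
  solve Keq expr → x = 0.003492; check Q = 438.1
Then change container volume by factor 1.25 (V_new/V_old).
Step 3:
                  L         B         D
  I          0.1666    0.1825    0.1735
  C         0.02206   0.02206  -0.01471
  E          0.1887    0.2046    0.1588
  solve Keq expr → x = -0.007354; check Q = 438.1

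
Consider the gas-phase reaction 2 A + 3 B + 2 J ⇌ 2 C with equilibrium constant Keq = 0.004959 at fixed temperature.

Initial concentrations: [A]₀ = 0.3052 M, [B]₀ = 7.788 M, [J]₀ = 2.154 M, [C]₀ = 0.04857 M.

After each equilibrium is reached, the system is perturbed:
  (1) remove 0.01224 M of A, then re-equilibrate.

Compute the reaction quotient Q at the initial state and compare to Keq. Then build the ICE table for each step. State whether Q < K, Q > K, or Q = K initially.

Q₀ = 1.1556e-05 vs Keq = 0.004959 ⇒ Q<K, forward
Step 1:
                   A          B          J          C
  Initial     0.3052      7.788      2.154    0.04857
  Change     -0.2119    -0.3179    -0.2119     0.2119
  Equil      0.09329       7.47      1.942     0.2605
  solve Keq expr → x = 0.106; check Q = 0.004959
Then remove 0.01224 M of A.
Step 2:
                   A          B          J          C
  Initial    0.08105       7.47      1.942     0.2605
  Change    0.008551    0.01283   0.008551  -0.008551
  Equil       0.0896      7.483      1.951     0.2519
  solve Keq expr → x = -0.004276; check Q = 0.004959

Q₀ = 1.1556e-05; Q < K (proceeds forward)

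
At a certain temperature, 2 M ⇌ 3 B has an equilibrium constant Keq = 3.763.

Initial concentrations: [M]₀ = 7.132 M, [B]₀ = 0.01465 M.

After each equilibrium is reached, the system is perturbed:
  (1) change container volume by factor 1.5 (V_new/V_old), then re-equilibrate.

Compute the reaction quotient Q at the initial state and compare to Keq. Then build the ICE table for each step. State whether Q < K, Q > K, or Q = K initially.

Q₀ = 6.1814e-08 vs Keq = 3.763 ⇒ Q<K, forward
Step 1:
                   M          B
  init         7.132    0.01465
  Δ           -2.762      4.143
  eq            4.37      4.158
  solve Keq expr → x = 1.381; check Q = 3.763
Then change container volume by factor 1.5 (V_new/V_old).
Step 2:
                   M          B
  init         2.913      2.772
  Δ          -0.1796     0.2694
  eq           2.734      3.041
  solve Keq expr → x = 0.08978; check Q = 3.763

Q₀ = 6.1814e-08; Q < K (proceeds forward)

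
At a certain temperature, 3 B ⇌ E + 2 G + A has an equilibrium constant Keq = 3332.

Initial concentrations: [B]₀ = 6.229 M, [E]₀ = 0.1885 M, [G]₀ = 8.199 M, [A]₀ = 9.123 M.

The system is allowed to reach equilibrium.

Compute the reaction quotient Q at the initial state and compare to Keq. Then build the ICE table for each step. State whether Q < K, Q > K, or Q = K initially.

Q₀ = 0.4783; Q < K (proceeds forward)

Q₀ = 0.4783 vs Keq = 3332 ⇒ Q<K, forward
Step 1:
                  B         E         G         A
  init        6.229    0.1885     8.199     9.123
  Δ          -5.274     1.758     3.516     1.758
  eq         0.9555     1.946     11.71     10.88
  solve Keq expr → x = 1.758; check Q = 3332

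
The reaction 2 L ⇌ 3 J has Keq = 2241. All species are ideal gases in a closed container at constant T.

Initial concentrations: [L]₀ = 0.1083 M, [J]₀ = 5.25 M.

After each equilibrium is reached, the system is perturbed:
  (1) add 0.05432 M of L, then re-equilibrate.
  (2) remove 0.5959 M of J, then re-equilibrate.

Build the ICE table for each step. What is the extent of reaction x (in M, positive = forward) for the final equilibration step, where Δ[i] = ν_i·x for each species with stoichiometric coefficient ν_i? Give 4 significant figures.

x = 0.01883 M

Q₀ = 1.2337e+04 vs Keq = 2241 ⇒ Q>K, reverse
Step 1:
                   L          J
  I           0.1083       5.25
  C           0.1316    -0.1974
  E           0.2399      5.053
  solve Keq expr → x = -0.06581; check Q = 2241
Then add 0.05432 M of L.
Step 2:
                   L          J
  I           0.2942      5.053
  C         -0.04906    0.07359
  E           0.2452      5.126
  solve Keq expr → x = 0.02453; check Q = 2241
Then remove 0.5959 M of J.
Step 3:
                   L          J
  I           0.2452       4.53
  C         -0.03766    0.05649
  E           0.2075      4.587
  solve Keq expr → x = 0.01883; check Q = 2241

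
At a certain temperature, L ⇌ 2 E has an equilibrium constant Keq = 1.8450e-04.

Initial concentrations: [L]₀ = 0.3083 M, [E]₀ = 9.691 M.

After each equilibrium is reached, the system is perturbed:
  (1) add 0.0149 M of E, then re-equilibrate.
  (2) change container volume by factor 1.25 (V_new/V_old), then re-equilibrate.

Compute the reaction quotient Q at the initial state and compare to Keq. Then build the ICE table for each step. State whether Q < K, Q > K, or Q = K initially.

Q₀ = 304.6 vs Keq = 1.8450e-04 ⇒ Q>K, reverse
Step 1:
                  L         E
  I          0.3083     9.691
  C            4.83     -9.66
  E           5.138   0.03079
  solve Keq expr → x = -4.83; check Q = 1.8450e-04
Then add 0.0149 M of E.
Step 2:
                  L         E
  I           5.138   0.04569
  C        0.007439  -0.01488
  E           5.146   0.03081
  solve Keq expr → x = -0.007439; check Q = 1.8450e-04
Then change container volume by factor 1.25 (V_new/V_old).
Step 3:
                  L         E
  I           4.117   0.02465
  C       -0.001452  0.002905
  E           4.115   0.02755
  solve Keq expr → x = 0.001452; check Q = 1.8450e-04

Q₀ = 304.6; Q > K (proceeds reverse)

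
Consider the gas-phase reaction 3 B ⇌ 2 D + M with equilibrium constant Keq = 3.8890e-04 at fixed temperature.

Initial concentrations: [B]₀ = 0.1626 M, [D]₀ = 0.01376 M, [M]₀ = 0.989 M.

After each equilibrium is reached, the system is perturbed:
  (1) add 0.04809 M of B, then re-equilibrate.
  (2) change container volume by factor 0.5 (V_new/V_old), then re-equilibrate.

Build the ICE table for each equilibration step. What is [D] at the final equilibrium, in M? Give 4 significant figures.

[D]_eq = 0.004333 M

Q₀ = 0.04356 vs Keq = 3.8890e-04 ⇒ Q>K, reverse
Step 1:
                   B          D          M
  init        0.1626    0.01376      0.989
  Δ          0.01834   -0.01223  -0.006114
  eq          0.1809   0.001531     0.9829
  solve Keq expr → x = -0.006114; check Q = 3.8890e-04
Then add 0.04809 M of B.
Step 2:
                   B          D          M
  init         0.229   0.001531     0.9829
  Δ       -9.5300e-04 6.3533e-04 3.1767e-04
  eq          0.2281   0.002166     0.9832
  solve Keq expr → x = 3.1767e-04; check Q = 3.8890e-04
Then change container volume by factor 0.5 (V_new/V_old).
Step 3:
                   B          D          M
  init        0.4562   0.004333      1.966
  Δ                0          0          0
  eq          0.4562   0.004333      1.966
  solve Keq expr → x = 0; check Q = 3.8890e-04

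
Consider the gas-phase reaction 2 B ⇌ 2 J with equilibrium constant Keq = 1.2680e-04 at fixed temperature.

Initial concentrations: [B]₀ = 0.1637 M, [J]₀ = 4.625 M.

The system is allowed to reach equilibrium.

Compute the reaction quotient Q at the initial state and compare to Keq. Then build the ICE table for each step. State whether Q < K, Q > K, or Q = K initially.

Q₀ = 798.2; Q > K (proceeds reverse)

Q₀ = 798.2 vs Keq = 1.2680e-04 ⇒ Q>K, reverse
Step 1:
                   B          J
  I           0.1637      4.625
  C            4.572     -4.572
  E            4.735    0.05332
  solve Keq expr → x = -2.286; check Q = 1.2680e-04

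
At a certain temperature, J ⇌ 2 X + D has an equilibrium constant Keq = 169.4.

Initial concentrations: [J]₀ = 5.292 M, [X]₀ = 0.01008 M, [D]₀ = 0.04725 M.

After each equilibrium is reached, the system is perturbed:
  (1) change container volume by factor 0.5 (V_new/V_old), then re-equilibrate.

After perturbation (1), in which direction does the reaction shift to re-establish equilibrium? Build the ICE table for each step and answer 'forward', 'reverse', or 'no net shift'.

Q₀ = 9.0720e-07 vs Keq = 169.4 ⇒ Q<K, forward
Step 1:
                  J         X         D
  Initial     5.292   0.01008   0.04725
  Change     -3.886     7.772     3.886
  Equil       1.406     7.782     3.933
  solve Keq expr → x = 3.886; check Q = 169.4
Then change container volume by factor 0.5 (V_new/V_old).
Step 2:
                  J         X         D
  Initial     2.812     15.56     7.866
  Change      1.947    -3.894    -1.947
  Equil       4.759     11.67     5.919
  solve Keq expr → x = -1.947; check Q = 169.4

Direction: reverse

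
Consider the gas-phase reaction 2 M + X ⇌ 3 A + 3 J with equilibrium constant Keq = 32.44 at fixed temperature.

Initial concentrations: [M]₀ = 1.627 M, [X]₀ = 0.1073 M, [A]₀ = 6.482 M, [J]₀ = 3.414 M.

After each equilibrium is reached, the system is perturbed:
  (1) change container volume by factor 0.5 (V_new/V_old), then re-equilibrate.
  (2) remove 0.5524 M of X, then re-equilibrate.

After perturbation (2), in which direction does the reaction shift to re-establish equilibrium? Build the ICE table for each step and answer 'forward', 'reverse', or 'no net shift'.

Direction: reverse

Q₀ = 3.8154e+04 vs Keq = 32.44 ⇒ Q>K, reverse
Step 1:
                   M          X          A          J
  Initial      1.627     0.1073      6.482      3.414
  Change        1.36     0.6798     -2.039     -2.039
  Equil        2.987     0.7871      4.443      1.375
  solve Keq expr → x = -0.6798; check Q = 32.44
Then change container volume by factor 0.5 (V_new/V_old).
Step 2:
                   M          X          A          J
  Initial      5.973      1.574      8.885      2.749
  Change      0.6561     0.3281    -0.9842    -0.9842
  Equil        6.629      1.902      7.901      1.765
  solve Keq expr → x = -0.3281; check Q = 32.44
Then remove 0.5524 M of X.
Step 3:
                   M          X          A          J
  Initial      6.629       1.35      7.901      1.765
  Change     0.08821    0.04411    -0.1323    -0.1323
  Equil        6.718      1.394      7.769      1.633
  solve Keq expr → x = -0.04411; check Q = 32.44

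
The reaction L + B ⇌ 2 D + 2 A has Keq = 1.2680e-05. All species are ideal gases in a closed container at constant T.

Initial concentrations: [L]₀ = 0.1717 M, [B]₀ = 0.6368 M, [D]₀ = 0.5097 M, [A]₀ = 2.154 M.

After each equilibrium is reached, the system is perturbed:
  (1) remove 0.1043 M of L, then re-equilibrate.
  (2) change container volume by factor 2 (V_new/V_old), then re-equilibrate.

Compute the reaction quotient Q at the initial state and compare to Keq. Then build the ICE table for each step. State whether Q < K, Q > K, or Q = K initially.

Q₀ = 11.02 vs Keq = 1.2680e-05 ⇒ Q>K, reverse
Step 1:
                  L         B         D         A
  Initial    0.1717    0.6368    0.5097     2.154
  Change     0.2542    0.2542   -0.5084   -0.5084
  Equil      0.4259     0.891  0.001333     1.646
  solve Keq expr → x = -0.2542; check Q = 1.2680e-05
Then remove 0.1043 M of L.
Step 2:
                  L         B         D         A
  Initial    0.3216     0.891  0.001333     1.646
  Change  8.7163e-05 8.7163e-05 -1.7433e-04 -1.7433e-04
  Equil      0.3217    0.8911  0.001159     1.645
  solve Keq expr → x = -8.7163e-05; check Q = 1.2680e-05
Then change container volume by factor 2 (V_new/V_old).
Step 3:
                  L         B         D         A
  Initial    0.1608    0.4455 5.7930e-04    0.8227
  Change  -2.8854e-04 -2.8854e-04 5.7708e-04 5.7708e-04
  Equil      0.1605    0.4452  0.001156    0.8233
  solve Keq expr → x = 2.8854e-04; check Q = 1.2680e-05

Q₀ = 11.02; Q > K (proceeds reverse)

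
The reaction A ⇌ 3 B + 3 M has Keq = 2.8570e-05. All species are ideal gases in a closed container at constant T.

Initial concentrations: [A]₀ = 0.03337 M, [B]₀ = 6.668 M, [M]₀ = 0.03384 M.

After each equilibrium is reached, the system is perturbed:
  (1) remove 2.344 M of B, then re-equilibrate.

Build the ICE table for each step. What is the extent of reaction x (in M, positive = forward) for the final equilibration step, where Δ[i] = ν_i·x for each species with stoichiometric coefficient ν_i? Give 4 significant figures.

Q₀ = 0.3443 vs Keq = 2.8570e-05 ⇒ Q>K, reverse
Step 1:
                    A           B           M
  I           0.03337       6.668     0.03384
  C           0.01074    -0.03221    -0.03221
  E           0.04411       6.636    0.001628
  solve Keq expr → x = -0.01074; check Q = 2.8570e-05
Then remove 2.344 M of B.
Step 2:
                    A           B           M
  I           0.04411       4.292    0.001628
  C       -2.9429e-04  8.8287e-04  8.8287e-04
  E           0.04381       4.293    0.002511
  solve Keq expr → x = 2.9429e-04; check Q = 2.8570e-05

x = 2.9429e-04 M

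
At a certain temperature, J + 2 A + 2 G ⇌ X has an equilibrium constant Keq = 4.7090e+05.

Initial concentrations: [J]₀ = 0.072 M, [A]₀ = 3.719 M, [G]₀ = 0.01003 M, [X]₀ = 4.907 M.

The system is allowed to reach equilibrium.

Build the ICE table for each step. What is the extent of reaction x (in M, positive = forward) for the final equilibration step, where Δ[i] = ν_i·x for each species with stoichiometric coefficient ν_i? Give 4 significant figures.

Q₀ = 4.8981e+04 vs Keq = 4.7090e+05 ⇒ Q<K, forward
Step 1:
                  J         A         G         X
  init        0.072     3.719   0.01003     4.907
  Δ       -0.003355  -0.00671  -0.00671  0.003355
  eq        0.06865     3.712   0.00332      4.91
  solve Keq expr → x = 0.003355; check Q = 4.7090e+05

x = 0.003355 M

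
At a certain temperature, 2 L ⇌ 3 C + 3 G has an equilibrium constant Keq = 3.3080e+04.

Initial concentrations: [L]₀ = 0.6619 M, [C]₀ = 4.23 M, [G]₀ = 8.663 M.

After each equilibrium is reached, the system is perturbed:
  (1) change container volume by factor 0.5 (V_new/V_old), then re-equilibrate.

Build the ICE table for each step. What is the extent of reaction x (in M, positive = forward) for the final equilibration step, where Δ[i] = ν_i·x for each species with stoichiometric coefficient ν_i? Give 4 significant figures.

Q₀ = 1.1232e+05 vs Keq = 3.3080e+04 ⇒ Q>K, reverse
Step 1:
                  L         C         G
  init       0.6619      4.23     8.663
  Δ          0.2941   -0.4411   -0.4411
  eq          0.956     3.789     8.222
  solve Keq expr → x = -0.147; check Q = 3.3080e+04
Then change container volume by factor 0.5 (V_new/V_old).
Step 2:
                  L         C         G
  init        1.912     7.578     16.44
  Δ           1.566    -2.349    -2.349
  eq          3.478     5.228     14.09
  solve Keq expr → x = -0.7831; check Q = 3.3080e+04

x = -0.7831 M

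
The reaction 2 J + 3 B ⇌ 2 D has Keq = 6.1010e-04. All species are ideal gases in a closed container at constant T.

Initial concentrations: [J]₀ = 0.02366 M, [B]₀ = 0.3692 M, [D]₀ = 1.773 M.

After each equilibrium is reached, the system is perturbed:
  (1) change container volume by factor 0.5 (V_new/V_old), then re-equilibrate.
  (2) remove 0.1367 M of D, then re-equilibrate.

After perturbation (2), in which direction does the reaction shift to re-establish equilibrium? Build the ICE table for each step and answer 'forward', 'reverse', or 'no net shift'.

Direction: forward

Q₀ = 1.1158e+05 vs Keq = 6.1010e-04 ⇒ Q>K, reverse
Step 1:
                    J           B           D
  init        0.02366      0.3692       1.773
  Δ             1.591       2.386      -1.591
  eq            1.614       2.755      0.1824
  solve Keq expr → x = -0.7953; check Q = 6.1010e-04
Then change container volume by factor 0.5 (V_new/V_old).
Step 2:
                    J           B           D
  init          3.229        5.51      0.3647
  Δ           -0.3972     -0.5958      0.3972
  eq            2.831       4.914      0.7619
  solve Keq expr → x = 0.1986; check Q = 6.1010e-04
Then remove 0.1367 M of D.
Step 3:
                    J           B           D
  init          2.831       4.914      0.6252
  Δ          -0.08516     -0.1277     0.08516
  eq            2.746       4.787      0.7104
  solve Keq expr → x = 0.04258; check Q = 6.1010e-04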